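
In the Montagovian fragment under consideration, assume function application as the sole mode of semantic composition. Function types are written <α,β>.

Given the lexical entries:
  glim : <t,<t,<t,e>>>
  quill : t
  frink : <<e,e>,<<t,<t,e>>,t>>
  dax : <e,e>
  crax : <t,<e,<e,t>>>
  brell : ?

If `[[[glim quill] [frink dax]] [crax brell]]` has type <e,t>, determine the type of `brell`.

[[[glim quill] [frink dax]] [crax brell]] must have type <e,t>. The sister [[glim quill] [frink dax]] has type t; that is not a function onto <e,t>, so [crax brell] must be the functor, of type <t,<e,t>>.
[crax brell] must have type <t,<e,t>>. The sister crax has type <t,<e,<e,t>>>; that is not a function onto <t,<e,t>>, so brell must be the functor, of type <<t,<e,<e,t>>>,<t,<e,t>>>.

<<t,<e,<e,t>>>,<t,<e,t>>>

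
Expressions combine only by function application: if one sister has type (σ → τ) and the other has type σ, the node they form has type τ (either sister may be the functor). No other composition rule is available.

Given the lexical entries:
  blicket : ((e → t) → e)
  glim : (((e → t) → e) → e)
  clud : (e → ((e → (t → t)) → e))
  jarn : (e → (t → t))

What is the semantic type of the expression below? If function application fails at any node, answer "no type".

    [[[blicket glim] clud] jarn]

At [blicket glim], glim : (((e → t) → e) → e) takes blicket : ((e → t) → e), giving e.
At [[blicket glim] clud], clud : (e → ((e → (t → t)) → e)) takes [blicket glim] : e, giving ((e → (t → t)) → e).
At [[[blicket glim] clud] jarn], [[blicket glim] clud] : ((e → (t → t)) → e) takes jarn : (e → (t → t)), giving e.

e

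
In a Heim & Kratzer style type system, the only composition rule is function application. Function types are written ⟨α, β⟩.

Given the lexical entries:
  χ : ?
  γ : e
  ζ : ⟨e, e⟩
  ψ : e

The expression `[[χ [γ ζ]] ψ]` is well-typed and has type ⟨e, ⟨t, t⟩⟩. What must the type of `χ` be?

⟨e, ⟨e, ⟨e, ⟨t, t⟩⟩⟩⟩

[[χ [γ ζ]] ψ] is required to be ⟨e, ⟨t, t⟩⟩. ψ : e cannot yield ⟨e, ⟨t, t⟩⟩ as functor, so [χ [γ ζ]] : ⟨e, ⟨e, ⟨t, t⟩⟩⟩.
[χ [γ ζ]] is required to be ⟨e, ⟨e, ⟨t, t⟩⟩⟩. [γ ζ] : e cannot yield ⟨e, ⟨e, ⟨t, t⟩⟩⟩ as functor, so χ : ⟨e, ⟨e, ⟨e, ⟨t, t⟩⟩⟩⟩.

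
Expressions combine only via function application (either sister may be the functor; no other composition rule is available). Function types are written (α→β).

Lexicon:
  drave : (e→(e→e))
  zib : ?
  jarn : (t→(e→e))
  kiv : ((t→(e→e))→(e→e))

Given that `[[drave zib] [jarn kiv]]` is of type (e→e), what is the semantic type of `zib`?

At [[drave zib] [jarn kiv]] (required: (e→e)): [jarn kiv] is (e→e), which is not a function with range (e→e); hence [drave zib] is the functor — type ((e→e)→(e→e)).
At [drave zib] (required: ((e→e)→(e→e))): drave is (e→(e→e)), which is not a function with range ((e→e)→(e→e)); hence zib is the functor — type ((e→(e→e))→((e→e)→(e→e))).

((e→(e→e))→((e→e)→(e→e)))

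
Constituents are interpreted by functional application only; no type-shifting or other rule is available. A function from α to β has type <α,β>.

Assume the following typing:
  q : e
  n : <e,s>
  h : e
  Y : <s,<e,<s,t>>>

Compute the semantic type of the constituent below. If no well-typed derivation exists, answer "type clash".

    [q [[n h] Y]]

<s,t>

[n h]: <e,s> applied to e yields s.
[[n h] Y]: <s,<e,<s,t>>> applied to s yields <e,<s,t>>.
[q [[n h] Y]]: <e,<s,t>> applied to e yields <s,t>.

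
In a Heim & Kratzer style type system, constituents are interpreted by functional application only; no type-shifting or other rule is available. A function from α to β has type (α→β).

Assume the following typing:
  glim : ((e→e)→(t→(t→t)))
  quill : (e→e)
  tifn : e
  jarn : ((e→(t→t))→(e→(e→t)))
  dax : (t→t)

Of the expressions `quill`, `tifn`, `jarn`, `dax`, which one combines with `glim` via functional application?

quill — combines: glim : ((e→e)→(t→(t→t))) takes quill : (e→e) as argument, giving (t→(t→t)).
tifn : e — neither side's domain matches the other.
jarn : ((e→(t→t))→(e→(e→t))) — neither side's domain matches the other.
dax : (t→t) — neither side's domain matches the other.

quill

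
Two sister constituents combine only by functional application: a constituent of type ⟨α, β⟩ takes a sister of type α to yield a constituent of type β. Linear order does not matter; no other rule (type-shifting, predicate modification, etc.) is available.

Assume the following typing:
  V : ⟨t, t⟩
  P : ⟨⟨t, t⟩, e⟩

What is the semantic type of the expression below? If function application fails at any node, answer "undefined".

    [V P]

[V P]: ⟨⟨t, t⟩, e⟩ applied to ⟨t, t⟩ yields e.

e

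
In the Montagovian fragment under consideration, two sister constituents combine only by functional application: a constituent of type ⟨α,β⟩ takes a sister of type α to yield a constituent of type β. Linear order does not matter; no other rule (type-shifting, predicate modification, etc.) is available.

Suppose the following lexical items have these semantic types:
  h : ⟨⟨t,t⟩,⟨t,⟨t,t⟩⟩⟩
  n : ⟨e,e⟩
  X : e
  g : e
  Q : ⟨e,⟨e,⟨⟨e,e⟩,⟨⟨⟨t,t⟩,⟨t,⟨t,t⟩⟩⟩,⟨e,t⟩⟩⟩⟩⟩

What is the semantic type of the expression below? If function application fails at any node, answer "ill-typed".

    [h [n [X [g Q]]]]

⟨e,t⟩

[g Q] — Q of type ⟨e,⟨e,⟨⟨e,e⟩,⟨⟨⟨t,t⟩,⟨t,⟨t,t⟩⟩⟩,⟨e,t⟩⟩⟩⟩⟩ combines with g of type e: type ⟨e,⟨⟨e,e⟩,⟨⟨⟨t,t⟩,⟨t,⟨t,t⟩⟩⟩,⟨e,t⟩⟩⟩⟩.
[X [g Q]] — [g Q] of type ⟨e,⟨⟨e,e⟩,⟨⟨⟨t,t⟩,⟨t,⟨t,t⟩⟩⟩,⟨e,t⟩⟩⟩⟩ combines with X of type e: type ⟨⟨e,e⟩,⟨⟨⟨t,t⟩,⟨t,⟨t,t⟩⟩⟩,⟨e,t⟩⟩⟩.
[n [X [g Q]]] — [X [g Q]] of type ⟨⟨e,e⟩,⟨⟨⟨t,t⟩,⟨t,⟨t,t⟩⟩⟩,⟨e,t⟩⟩⟩ combines with n of type ⟨e,e⟩: type ⟨⟨⟨t,t⟩,⟨t,⟨t,t⟩⟩⟩,⟨e,t⟩⟩.
[h [n [X [g Q]]]] — [n [X [g Q]]] of type ⟨⟨⟨t,t⟩,⟨t,⟨t,t⟩⟩⟩,⟨e,t⟩⟩ combines with h of type ⟨⟨t,t⟩,⟨t,⟨t,t⟩⟩⟩: type ⟨e,t⟩.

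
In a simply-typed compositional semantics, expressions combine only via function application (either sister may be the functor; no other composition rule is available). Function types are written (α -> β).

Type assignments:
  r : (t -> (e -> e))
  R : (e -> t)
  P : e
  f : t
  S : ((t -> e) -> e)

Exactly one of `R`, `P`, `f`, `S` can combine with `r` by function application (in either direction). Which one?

R : (e -> t) — r needs t; R needs e; neither fits.
P : e — r needs t; P needs nothing (atomic); neither fits.
f — combines: r : (t -> (e -> e)) takes f : t as argument, giving (e -> e).
S : ((t -> e) -> e) — r needs t; S needs (t -> e); neither fits.

f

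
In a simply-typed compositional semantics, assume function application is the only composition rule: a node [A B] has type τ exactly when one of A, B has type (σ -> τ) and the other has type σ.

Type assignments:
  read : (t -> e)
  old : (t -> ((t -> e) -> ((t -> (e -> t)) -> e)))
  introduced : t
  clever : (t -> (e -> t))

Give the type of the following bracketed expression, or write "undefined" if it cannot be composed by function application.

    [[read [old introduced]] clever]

[old introduced]: functor old : (t -> ((t -> e) -> ((t -> (e -> t)) -> e))), argument introduced : t; result ((t -> e) -> ((t -> (e -> t)) -> e)).
[read [old introduced]]: functor [old introduced] : ((t -> e) -> ((t -> (e -> t)) -> e)), argument read : (t -> e); result ((t -> (e -> t)) -> e).
[[read [old introduced]] clever]: functor [read [old introduced]] : ((t -> (e -> t)) -> e), argument clever : (t -> (e -> t)); result e.

e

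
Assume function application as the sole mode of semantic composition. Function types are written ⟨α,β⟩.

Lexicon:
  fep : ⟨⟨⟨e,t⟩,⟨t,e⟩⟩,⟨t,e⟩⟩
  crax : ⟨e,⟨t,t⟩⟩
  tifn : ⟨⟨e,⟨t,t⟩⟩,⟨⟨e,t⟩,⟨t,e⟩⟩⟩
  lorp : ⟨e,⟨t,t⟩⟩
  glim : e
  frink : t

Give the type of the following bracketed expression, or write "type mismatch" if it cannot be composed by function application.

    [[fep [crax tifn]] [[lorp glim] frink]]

[crax tifn] — tifn of type ⟨⟨e,⟨t,t⟩⟩,⟨⟨e,t⟩,⟨t,e⟩⟩⟩ combines with crax of type ⟨e,⟨t,t⟩⟩: type ⟨⟨e,t⟩,⟨t,e⟩⟩.
[fep [crax tifn]] — fep of type ⟨⟨⟨e,t⟩,⟨t,e⟩⟩,⟨t,e⟩⟩ combines with [crax tifn] of type ⟨⟨e,t⟩,⟨t,e⟩⟩: type ⟨t,e⟩.
[lorp glim] — lorp of type ⟨e,⟨t,t⟩⟩ combines with glim of type e: type ⟨t,t⟩.
[[lorp glim] frink] — [lorp glim] of type ⟨t,t⟩ combines with frink of type t: type t.
[[fep [crax tifn]] [[lorp glim] frink]] — [fep [crax tifn]] of type ⟨t,e⟩ combines with [[lorp glim] frink] of type t: type e.

e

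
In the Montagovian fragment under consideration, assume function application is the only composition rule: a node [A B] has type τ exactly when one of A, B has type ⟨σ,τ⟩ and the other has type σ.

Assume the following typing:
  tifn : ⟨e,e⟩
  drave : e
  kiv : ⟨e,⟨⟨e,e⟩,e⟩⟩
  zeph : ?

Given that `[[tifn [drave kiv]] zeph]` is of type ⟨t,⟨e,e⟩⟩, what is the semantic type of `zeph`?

[[tifn [drave kiv]] zeph] is required to be ⟨t,⟨e,e⟩⟩. [tifn [drave kiv]] : e cannot yield ⟨t,⟨e,e⟩⟩ as functor, so zeph : ⟨e,⟨t,⟨e,e⟩⟩⟩.

⟨e,⟨t,⟨e,e⟩⟩⟩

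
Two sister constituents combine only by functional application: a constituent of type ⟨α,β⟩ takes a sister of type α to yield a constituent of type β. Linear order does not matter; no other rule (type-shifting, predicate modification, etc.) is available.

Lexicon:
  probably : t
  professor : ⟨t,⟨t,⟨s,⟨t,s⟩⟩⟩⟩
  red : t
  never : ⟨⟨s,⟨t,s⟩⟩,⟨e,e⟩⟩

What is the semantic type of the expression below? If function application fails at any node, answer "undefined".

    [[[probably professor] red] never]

[probably professor]: professor is ⟨t,⟨t,⟨s,⟨t,s⟩⟩⟩⟩, probably is t; result ⟨t,⟨s,⟨t,s⟩⟩⟩.
[[probably professor] red]: [probably professor] is ⟨t,⟨s,⟨t,s⟩⟩⟩, red is t; result ⟨s,⟨t,s⟩⟩.
[[[probably professor] red] never]: never is ⟨⟨s,⟨t,s⟩⟩,⟨e,e⟩⟩, [[probably professor] red] is ⟨s,⟨t,s⟩⟩; result ⟨e,e⟩.

⟨e,e⟩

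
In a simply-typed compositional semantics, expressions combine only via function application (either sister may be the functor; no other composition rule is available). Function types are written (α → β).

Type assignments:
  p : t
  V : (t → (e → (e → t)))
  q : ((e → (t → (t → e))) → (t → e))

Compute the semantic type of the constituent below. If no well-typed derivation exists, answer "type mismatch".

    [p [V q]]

type mismatch

At [V q]: neither (t → (e → (e → t))) nor ((e → (t → (t → e))) → (t → e)) can take the other as argument; the node is ill-typed.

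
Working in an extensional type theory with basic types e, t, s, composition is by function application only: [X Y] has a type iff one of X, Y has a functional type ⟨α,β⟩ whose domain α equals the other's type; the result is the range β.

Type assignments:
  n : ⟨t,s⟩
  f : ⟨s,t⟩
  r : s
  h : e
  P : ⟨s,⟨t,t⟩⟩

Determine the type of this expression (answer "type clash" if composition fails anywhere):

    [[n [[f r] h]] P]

type clash

[f r]: ⟨s,t⟩ applied to s yields t.
[[f r] h]: t and e cannot combine by function application — type clash.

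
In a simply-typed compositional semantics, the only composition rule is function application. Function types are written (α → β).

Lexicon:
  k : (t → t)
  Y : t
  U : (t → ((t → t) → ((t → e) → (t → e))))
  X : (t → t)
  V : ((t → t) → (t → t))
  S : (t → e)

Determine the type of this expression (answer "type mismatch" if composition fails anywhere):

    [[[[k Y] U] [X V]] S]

[k Y]: (t → t) applied to t yields t.
[[k Y] U]: (t → ((t → t) → ((t → e) → (t → e)))) applied to t yields ((t → t) → ((t → e) → (t → e))).
[X V]: ((t → t) → (t → t)) applied to (t → t) yields (t → t).
[[[k Y] U] [X V]]: ((t → t) → ((t → e) → (t → e))) applied to (t → t) yields ((t → e) → (t → e)).
[[[[k Y] U] [X V]] S]: ((t → e) → (t → e)) applied to (t → e) yields (t → e).

(t → e)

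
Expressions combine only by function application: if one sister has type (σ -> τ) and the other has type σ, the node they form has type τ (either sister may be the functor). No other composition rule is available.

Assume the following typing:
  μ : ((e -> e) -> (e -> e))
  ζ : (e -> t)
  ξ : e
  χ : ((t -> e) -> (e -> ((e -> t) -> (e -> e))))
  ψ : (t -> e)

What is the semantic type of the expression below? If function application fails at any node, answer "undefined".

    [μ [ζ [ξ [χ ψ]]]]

[χ ψ]: χ is ((t -> e) -> (e -> ((e -> t) -> (e -> e)))), ψ is (t -> e); result (e -> ((e -> t) -> (e -> e))).
[ξ [χ ψ]]: [χ ψ] is (e -> ((e -> t) -> (e -> e))), ξ is e; result ((e -> t) -> (e -> e)).
[ζ [ξ [χ ψ]]]: [ξ [χ ψ]] is ((e -> t) -> (e -> e)), ζ is (e -> t); result (e -> e).
[μ [ζ [ξ [χ ψ]]]]: μ is ((e -> e) -> (e -> e)), [ζ [ξ [χ ψ]]] is (e -> e); result (e -> e).

(e -> e)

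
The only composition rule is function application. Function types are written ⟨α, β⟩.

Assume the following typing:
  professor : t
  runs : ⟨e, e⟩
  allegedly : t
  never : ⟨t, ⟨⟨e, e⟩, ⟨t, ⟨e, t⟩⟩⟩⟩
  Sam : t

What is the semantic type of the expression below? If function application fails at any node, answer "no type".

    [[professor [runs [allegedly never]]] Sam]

[allegedly never]: functor never : ⟨t, ⟨⟨e, e⟩, ⟨t, ⟨e, t⟩⟩⟩⟩, argument allegedly : t; result ⟨⟨e, e⟩, ⟨t, ⟨e, t⟩⟩⟩.
[runs [allegedly never]]: functor [allegedly never] : ⟨⟨e, e⟩, ⟨t, ⟨e, t⟩⟩⟩, argument runs : ⟨e, e⟩; result ⟨t, ⟨e, t⟩⟩.
[professor [runs [allegedly never]]]: functor [runs [allegedly never]] : ⟨t, ⟨e, t⟩⟩, argument professor : t; result ⟨e, t⟩.
At [[professor [runs [allegedly never]]] Sam]: neither ⟨e, t⟩ nor t can take the other as argument; the node is ill-typed.

no type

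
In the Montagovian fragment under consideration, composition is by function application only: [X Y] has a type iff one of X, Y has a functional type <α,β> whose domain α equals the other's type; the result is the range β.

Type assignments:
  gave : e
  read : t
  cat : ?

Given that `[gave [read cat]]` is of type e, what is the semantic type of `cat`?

[gave [read cat]] must have type e. The sister gave has type e; that is not a function onto e, so [read cat] must be the functor, of type <e,e>.
[read cat] must have type <e,e>. The sister read has type t; that is not a function onto <e,e>, so cat must be the functor, of type <t,<e,e>>.

<t,<e,e>>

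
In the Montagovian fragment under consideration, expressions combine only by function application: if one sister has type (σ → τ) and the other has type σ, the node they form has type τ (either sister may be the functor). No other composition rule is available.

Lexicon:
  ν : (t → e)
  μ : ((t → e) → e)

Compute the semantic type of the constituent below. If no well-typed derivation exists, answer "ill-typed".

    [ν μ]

e

[ν μ] — μ of type ((t → e) → e) combines with ν of type (t → e): type e.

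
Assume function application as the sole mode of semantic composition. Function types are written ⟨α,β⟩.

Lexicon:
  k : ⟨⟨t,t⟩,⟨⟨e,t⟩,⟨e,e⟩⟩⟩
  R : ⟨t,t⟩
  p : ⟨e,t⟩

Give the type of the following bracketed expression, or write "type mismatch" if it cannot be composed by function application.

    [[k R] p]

⟨e,e⟩

[k R] — k of type ⟨⟨t,t⟩,⟨⟨e,t⟩,⟨e,e⟩⟩⟩ combines with R of type ⟨t,t⟩: type ⟨⟨e,t⟩,⟨e,e⟩⟩.
[[k R] p] — [k R] of type ⟨⟨e,t⟩,⟨e,e⟩⟩ combines with p of type ⟨e,t⟩: type ⟨e,e⟩.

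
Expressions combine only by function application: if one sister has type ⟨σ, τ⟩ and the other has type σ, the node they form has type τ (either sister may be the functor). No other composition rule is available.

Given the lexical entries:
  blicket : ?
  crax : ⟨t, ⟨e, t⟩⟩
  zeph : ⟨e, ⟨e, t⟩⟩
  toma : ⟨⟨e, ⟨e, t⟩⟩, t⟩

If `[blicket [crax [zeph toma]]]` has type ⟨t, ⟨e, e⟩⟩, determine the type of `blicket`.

⟨⟨e, t⟩, ⟨t, ⟨e, e⟩⟩⟩

[blicket [crax [zeph toma]]] is required to be ⟨t, ⟨e, e⟩⟩. [crax [zeph toma]] : ⟨e, t⟩ cannot yield ⟨t, ⟨e, e⟩⟩ as functor, so blicket : ⟨⟨e, t⟩, ⟨t, ⟨e, e⟩⟩⟩.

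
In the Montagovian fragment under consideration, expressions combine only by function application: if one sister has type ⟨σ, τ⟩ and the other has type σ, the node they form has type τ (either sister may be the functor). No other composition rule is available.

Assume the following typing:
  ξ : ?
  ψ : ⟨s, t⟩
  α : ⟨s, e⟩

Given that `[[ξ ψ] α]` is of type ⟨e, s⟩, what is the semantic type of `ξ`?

For [[ξ ψ] α] to have type ⟨e, s⟩ with α of type ⟨s, e⟩, [ξ ψ] must be the function: [ξ ψ] : ⟨⟨s, e⟩, ⟨e, s⟩⟩.
For [ξ ψ] to have type ⟨⟨s, e⟩, ⟨e, s⟩⟩ with ψ of type ⟨s, t⟩, ξ must be the function: ξ : ⟨⟨s, t⟩, ⟨⟨s, e⟩, ⟨e, s⟩⟩⟩.

⟨⟨s, t⟩, ⟨⟨s, e⟩, ⟨e, s⟩⟩⟩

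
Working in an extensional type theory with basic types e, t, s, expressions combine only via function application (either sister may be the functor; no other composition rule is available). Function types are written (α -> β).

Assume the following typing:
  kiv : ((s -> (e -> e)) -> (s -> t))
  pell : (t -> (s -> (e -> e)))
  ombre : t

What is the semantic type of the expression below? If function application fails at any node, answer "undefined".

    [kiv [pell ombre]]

[pell ombre] — pell of type (t -> (s -> (e -> e))) combines with ombre of type t: type (s -> (e -> e)).
[kiv [pell ombre]] — kiv of type ((s -> (e -> e)) -> (s -> t)) combines with [pell ombre] of type (s -> (e -> e)): type (s -> t).

(s -> t)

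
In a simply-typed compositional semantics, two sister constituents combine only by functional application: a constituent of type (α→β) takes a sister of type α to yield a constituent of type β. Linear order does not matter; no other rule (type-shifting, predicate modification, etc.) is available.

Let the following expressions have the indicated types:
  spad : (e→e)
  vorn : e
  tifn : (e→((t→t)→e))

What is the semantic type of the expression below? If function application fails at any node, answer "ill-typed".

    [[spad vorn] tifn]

[spad vorn]: functor spad : (e→e), argument vorn : e; result e.
[[spad vorn] tifn]: functor tifn : (e→((t→t)→e)), argument [spad vorn] : e; result ((t→t)→e).

((t→t)→e)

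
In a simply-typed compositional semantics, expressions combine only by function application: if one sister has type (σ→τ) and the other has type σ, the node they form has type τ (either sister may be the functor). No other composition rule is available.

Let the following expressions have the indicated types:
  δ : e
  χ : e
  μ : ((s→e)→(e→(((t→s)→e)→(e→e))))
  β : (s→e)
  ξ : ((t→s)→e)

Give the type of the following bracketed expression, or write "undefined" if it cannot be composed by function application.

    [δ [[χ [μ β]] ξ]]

e

At [μ β], μ : ((s→e)→(e→(((t→s)→e)→(e→e)))) takes β : (s→e), giving (e→(((t→s)→e)→(e→e))).
At [χ [μ β]], [μ β] : (e→(((t→s)→e)→(e→e))) takes χ : e, giving (((t→s)→e)→(e→e)).
At [[χ [μ β]] ξ], [χ [μ β]] : (((t→s)→e)→(e→e)) takes ξ : ((t→s)→e), giving (e→e).
At [δ [[χ [μ β]] ξ]], [[χ [μ β]] ξ] : (e→e) takes δ : e, giving e.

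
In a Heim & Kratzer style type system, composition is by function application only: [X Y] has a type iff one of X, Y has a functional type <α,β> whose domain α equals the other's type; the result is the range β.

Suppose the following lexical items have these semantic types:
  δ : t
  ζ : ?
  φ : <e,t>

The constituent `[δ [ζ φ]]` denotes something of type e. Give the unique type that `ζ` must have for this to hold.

[δ [ζ φ]] is required to be e. δ : t cannot yield e as functor, so [ζ φ] : <t,e>.
[ζ φ] is required to be <t,e>. φ : <e,t> cannot yield <t,e> as functor, so ζ : <<e,t>,<t,e>>.

<<e,t>,<t,e>>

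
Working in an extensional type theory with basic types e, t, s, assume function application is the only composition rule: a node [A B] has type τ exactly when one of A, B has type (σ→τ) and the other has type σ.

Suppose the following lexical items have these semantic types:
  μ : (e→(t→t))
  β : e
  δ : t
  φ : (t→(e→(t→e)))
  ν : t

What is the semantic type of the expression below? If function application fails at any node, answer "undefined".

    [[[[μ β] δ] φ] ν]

undefined

At [μ β], μ : (e→(t→t)) takes β : e, giving (t→t).
At [[μ β] δ], [μ β] : (t→t) takes δ : t, giving t.
At [[[μ β] δ] φ], φ : (t→(e→(t→e))) takes [[μ β] δ] : t, giving (e→(t→e)).
[[[[μ β] δ] φ] ν]: (e→(t→e)) with t — neither is a function whose domain matches the other; composition fails here.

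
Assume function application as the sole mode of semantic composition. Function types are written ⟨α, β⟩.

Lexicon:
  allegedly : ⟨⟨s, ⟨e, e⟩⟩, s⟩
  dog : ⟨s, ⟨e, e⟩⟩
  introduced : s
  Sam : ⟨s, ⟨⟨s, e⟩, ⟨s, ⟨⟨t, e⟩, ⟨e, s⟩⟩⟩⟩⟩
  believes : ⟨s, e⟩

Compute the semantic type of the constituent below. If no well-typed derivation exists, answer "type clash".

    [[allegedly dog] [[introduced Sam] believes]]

⟨⟨t, e⟩, ⟨e, s⟩⟩

[allegedly dog]: functor allegedly : ⟨⟨s, ⟨e, e⟩⟩, s⟩, argument dog : ⟨s, ⟨e, e⟩⟩; result s.
[introduced Sam]: functor Sam : ⟨s, ⟨⟨s, e⟩, ⟨s, ⟨⟨t, e⟩, ⟨e, s⟩⟩⟩⟩⟩, argument introduced : s; result ⟨⟨s, e⟩, ⟨s, ⟨⟨t, e⟩, ⟨e, s⟩⟩⟩⟩.
[[introduced Sam] believes]: functor [introduced Sam] : ⟨⟨s, e⟩, ⟨s, ⟨⟨t, e⟩, ⟨e, s⟩⟩⟩⟩, argument believes : ⟨s, e⟩; result ⟨s, ⟨⟨t, e⟩, ⟨e, s⟩⟩⟩.
[[allegedly dog] [[introduced Sam] believes]]: functor [[introduced Sam] believes] : ⟨s, ⟨⟨t, e⟩, ⟨e, s⟩⟩⟩, argument [allegedly dog] : s; result ⟨⟨t, e⟩, ⟨e, s⟩⟩.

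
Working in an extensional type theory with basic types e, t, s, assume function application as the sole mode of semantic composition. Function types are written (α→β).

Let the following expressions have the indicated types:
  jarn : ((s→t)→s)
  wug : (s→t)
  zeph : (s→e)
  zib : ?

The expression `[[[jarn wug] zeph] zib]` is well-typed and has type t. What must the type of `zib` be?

[[[jarn wug] zeph] zib] is required to be t. [[jarn wug] zeph] : e cannot yield t as functor, so zib : (e→t).

(e→t)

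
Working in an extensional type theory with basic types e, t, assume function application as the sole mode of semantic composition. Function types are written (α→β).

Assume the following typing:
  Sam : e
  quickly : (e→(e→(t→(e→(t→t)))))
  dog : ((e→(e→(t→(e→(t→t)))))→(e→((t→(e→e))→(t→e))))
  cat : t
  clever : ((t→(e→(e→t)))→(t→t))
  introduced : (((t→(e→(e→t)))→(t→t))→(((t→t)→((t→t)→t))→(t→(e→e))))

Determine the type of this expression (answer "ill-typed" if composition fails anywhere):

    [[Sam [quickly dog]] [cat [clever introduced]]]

[quickly dog] — dog of type ((e→(e→(t→(e→(t→t)))))→(e→((t→(e→e))→(t→e)))) combines with quickly of type (e→(e→(t→(e→(t→t))))): type (e→((t→(e→e))→(t→e))).
[Sam [quickly dog]] — [quickly dog] of type (e→((t→(e→e))→(t→e))) combines with Sam of type e: type ((t→(e→e))→(t→e)).
[clever introduced] — introduced of type (((t→(e→(e→t)))→(t→t))→(((t→t)→((t→t)→t))→(t→(e→e)))) combines with clever of type ((t→(e→(e→t)))→(t→t)): type (((t→t)→((t→t)→t))→(t→(e→e))).
[cat [clever introduced]]: t and (((t→t)→((t→t)→t))→(t→(e→e))) cannot combine by function application — type clash.

ill-typed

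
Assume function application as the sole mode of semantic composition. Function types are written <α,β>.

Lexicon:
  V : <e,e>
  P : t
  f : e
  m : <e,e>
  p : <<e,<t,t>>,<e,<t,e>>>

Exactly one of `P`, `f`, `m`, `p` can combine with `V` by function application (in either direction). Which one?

f

P : t — V needs e; P needs nothing (atomic); neither fits.
f — combines: V : <e,e> takes f : e as argument, giving e.
m : <e,e> — V needs e; m needs e; neither fits.
p : <<e,<t,t>>,<e,<t,e>>> — V needs e; p needs <e,<t,t>>; neither fits.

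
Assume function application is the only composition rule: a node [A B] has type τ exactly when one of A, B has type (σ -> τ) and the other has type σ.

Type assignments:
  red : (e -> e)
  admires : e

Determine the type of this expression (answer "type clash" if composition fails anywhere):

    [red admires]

[red admires]: functor red : (e -> e), argument admires : e; result e.

e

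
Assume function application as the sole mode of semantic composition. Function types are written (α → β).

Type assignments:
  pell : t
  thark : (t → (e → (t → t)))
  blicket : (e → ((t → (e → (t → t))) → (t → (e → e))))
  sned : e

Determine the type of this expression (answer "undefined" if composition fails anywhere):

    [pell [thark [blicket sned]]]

(e → e)

At [blicket sned], blicket : (e → ((t → (e → (t → t))) → (t → (e → e)))) takes sned : e, giving ((t → (e → (t → t))) → (t → (e → e))).
At [thark [blicket sned]], [blicket sned] : ((t → (e → (t → t))) → (t → (e → e))) takes thark : (t → (e → (t → t))), giving (t → (e → e)).
At [pell [thark [blicket sned]]], [thark [blicket sned]] : (t → (e → e)) takes pell : t, giving (e → e).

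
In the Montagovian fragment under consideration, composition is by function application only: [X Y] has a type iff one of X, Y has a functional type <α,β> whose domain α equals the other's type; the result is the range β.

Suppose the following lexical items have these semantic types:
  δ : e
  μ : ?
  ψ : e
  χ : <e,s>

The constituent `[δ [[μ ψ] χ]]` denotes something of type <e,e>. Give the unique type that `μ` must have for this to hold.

<e,<<e,s>,<e,<e,e>>>>

[δ [[μ ψ] χ]] is required to be <e,e>. δ : e cannot yield <e,e> as functor, so [[μ ψ] χ] : <e,<e,e>>.
[[μ ψ] χ] is required to be <e,<e,e>>. χ : <e,s> cannot yield <e,<e,e>> as functor, so [μ ψ] : <<e,s>,<e,<e,e>>>.
[μ ψ] is required to be <<e,s>,<e,<e,e>>>. ψ : e cannot yield <<e,s>,<e,<e,e>>> as functor, so μ : <e,<<e,s>,<e,<e,e>>>>.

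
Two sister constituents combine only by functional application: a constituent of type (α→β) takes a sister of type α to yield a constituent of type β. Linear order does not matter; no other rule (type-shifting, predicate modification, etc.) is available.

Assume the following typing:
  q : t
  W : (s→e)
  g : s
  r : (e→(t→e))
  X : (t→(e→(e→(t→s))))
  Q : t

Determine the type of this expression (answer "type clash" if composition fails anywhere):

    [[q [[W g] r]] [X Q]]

At [W g], W : (s→e) takes g : s, giving e.
At [[W g] r], r : (e→(t→e)) takes [W g] : e, giving (t→e).
At [q [[W g] r]], [[W g] r] : (t→e) takes q : t, giving e.
At [X Q], X : (t→(e→(e→(t→s)))) takes Q : t, giving (e→(e→(t→s))).
At [[q [[W g] r]] [X Q]], [X Q] : (e→(e→(t→s))) takes [q [[W g] r]] : e, giving (e→(t→s)).

(e→(t→s))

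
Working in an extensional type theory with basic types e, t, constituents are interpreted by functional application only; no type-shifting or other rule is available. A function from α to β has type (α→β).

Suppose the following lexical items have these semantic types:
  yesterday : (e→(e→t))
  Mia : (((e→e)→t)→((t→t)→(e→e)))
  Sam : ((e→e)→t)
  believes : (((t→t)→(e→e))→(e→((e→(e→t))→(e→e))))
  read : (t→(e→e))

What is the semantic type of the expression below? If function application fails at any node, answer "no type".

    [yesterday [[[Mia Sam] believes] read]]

no type

[Mia Sam]: Mia is (((e→e)→t)→((t→t)→(e→e))), Sam is ((e→e)→t); result ((t→t)→(e→e)).
[[Mia Sam] believes]: believes is (((t→t)→(e→e))→(e→((e→(e→t))→(e→e)))), [Mia Sam] is ((t→t)→(e→e)); result (e→((e→(e→t))→(e→e))).
[[[Mia Sam] believes] read]: (e→((e→(e→t))→(e→e))) with (t→(e→e)) — neither is a function whose domain matches the other; composition fails here.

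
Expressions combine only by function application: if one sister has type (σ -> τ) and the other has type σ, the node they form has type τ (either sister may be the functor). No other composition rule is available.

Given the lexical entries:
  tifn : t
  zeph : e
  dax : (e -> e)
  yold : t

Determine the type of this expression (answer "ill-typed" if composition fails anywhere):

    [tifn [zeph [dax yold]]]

ill-typed

At [dax yold]: neither (e -> e) nor t can take the other as argument; the node is ill-typed.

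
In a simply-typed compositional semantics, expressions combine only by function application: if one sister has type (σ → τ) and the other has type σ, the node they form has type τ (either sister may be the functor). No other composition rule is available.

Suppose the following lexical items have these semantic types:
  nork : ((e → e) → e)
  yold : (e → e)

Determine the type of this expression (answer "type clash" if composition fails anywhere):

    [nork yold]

[nork yold]: functor nork : ((e → e) → e), argument yold : (e → e); result e.

e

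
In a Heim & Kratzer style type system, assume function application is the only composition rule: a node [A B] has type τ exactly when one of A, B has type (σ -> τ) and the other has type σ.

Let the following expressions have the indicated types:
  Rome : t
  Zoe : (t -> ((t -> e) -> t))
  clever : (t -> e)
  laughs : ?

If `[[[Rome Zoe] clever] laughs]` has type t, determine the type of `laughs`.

(t -> t)

[[[Rome Zoe] clever] laughs] must have type t. The sister [[Rome Zoe] clever] has type t; that is not a function onto t, so laughs must be the functor, of type (t -> t).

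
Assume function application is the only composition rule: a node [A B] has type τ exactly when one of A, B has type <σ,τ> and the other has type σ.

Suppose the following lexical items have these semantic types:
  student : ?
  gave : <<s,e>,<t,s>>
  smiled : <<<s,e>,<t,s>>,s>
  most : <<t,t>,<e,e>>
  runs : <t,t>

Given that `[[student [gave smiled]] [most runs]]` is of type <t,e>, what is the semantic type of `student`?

<s,<<e,e>,<t,e>>>

[[student [gave smiled]] [most runs]] is required to be <t,e>. [most runs] : <e,e> cannot yield <t,e> as functor, so [student [gave smiled]] : <<e,e>,<t,e>>.
[student [gave smiled]] is required to be <<e,e>,<t,e>>. [gave smiled] : s cannot yield <<e,e>,<t,e>> as functor, so student : <s,<<e,e>,<t,e>>>.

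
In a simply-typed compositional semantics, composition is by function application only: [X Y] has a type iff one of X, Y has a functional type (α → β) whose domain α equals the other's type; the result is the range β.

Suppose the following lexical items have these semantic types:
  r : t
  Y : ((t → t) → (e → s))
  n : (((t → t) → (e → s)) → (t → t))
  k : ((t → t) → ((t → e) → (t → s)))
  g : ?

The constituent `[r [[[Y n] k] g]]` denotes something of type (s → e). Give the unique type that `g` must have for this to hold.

[r [[[Y n] k] g]] must have type (s → e). The sister r has type t; that is not a function onto (s → e), so [[[Y n] k] g] must be the functor, of type (t → (s → e)).
[[[Y n] k] g] must have type (t → (s → e)). The sister [[Y n] k] has type ((t → e) → (t → s)); that is not a function onto (t → (s → e)), so g must be the functor, of type (((t → e) → (t → s)) → (t → (s → e))).

(((t → e) → (t → s)) → (t → (s → e)))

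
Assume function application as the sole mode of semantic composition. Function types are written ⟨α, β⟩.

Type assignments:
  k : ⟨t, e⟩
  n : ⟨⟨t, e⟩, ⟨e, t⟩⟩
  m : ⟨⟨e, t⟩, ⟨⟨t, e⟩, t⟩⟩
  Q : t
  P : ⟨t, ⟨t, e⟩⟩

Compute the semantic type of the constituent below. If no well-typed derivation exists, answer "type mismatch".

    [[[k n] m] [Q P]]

[k n]: n is ⟨⟨t, e⟩, ⟨e, t⟩⟩, k is ⟨t, e⟩; result ⟨e, t⟩.
[[k n] m]: m is ⟨⟨e, t⟩, ⟨⟨t, e⟩, t⟩⟩, [k n] is ⟨e, t⟩; result ⟨⟨t, e⟩, t⟩.
[Q P]: P is ⟨t, ⟨t, e⟩⟩, Q is t; result ⟨t, e⟩.
[[[k n] m] [Q P]]: [[k n] m] is ⟨⟨t, e⟩, t⟩, [Q P] is ⟨t, e⟩; result t.

t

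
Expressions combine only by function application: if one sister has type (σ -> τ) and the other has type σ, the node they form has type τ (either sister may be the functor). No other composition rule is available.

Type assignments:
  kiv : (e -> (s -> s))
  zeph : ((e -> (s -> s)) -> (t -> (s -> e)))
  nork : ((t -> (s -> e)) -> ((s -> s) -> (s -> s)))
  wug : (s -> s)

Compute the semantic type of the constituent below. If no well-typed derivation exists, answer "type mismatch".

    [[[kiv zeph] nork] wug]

[kiv zeph]: zeph is ((e -> (s -> s)) -> (t -> (s -> e))), kiv is (e -> (s -> s)); result (t -> (s -> e)).
[[kiv zeph] nork]: nork is ((t -> (s -> e)) -> ((s -> s) -> (s -> s))), [kiv zeph] is (t -> (s -> e)); result ((s -> s) -> (s -> s)).
[[[kiv zeph] nork] wug]: [[kiv zeph] nork] is ((s -> s) -> (s -> s)), wug is (s -> s); result (s -> s).

(s -> s)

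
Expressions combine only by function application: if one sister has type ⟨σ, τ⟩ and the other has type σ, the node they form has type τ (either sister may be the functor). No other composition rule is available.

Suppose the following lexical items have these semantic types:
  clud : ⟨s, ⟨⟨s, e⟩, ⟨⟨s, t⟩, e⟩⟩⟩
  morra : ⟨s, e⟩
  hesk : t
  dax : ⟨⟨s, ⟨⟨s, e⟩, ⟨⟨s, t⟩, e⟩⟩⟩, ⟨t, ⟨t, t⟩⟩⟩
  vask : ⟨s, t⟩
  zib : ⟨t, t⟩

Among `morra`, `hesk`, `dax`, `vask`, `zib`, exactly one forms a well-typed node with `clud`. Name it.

dax

morra : ⟨s, e⟩ — clud needs s; morra needs s; neither fits.
hesk : t — clud needs s; hesk needs nothing (atomic); neither fits.
dax — combines: dax : ⟨⟨s, ⟨⟨s, e⟩, ⟨⟨s, t⟩, e⟩⟩⟩, ⟨t, ⟨t, t⟩⟩⟩ takes clud : ⟨s, ⟨⟨s, e⟩, ⟨⟨s, t⟩, e⟩⟩⟩ as argument, giving ⟨t, ⟨t, t⟩⟩.
vask : ⟨s, t⟩ — clud needs s; vask needs s; neither fits.
zib : ⟨t, t⟩ — clud needs s; zib needs t; neither fits.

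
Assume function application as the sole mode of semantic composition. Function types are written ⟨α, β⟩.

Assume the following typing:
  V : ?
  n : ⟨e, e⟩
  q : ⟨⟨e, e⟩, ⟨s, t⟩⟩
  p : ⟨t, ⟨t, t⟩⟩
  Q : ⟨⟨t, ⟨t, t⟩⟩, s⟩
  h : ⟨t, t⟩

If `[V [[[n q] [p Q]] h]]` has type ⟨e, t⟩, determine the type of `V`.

For [V [[[n q] [p Q]] h]] to have type ⟨e, t⟩ with [[[n q] [p Q]] h] of type t, V must be the function: V : ⟨t, ⟨e, t⟩⟩.

⟨t, ⟨e, t⟩⟩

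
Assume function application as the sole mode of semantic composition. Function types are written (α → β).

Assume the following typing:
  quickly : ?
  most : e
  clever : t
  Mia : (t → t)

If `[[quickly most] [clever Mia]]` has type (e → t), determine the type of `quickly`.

[[quickly most] [clever Mia]] is required to be (e → t). [clever Mia] : t cannot yield (e → t) as functor, so [quickly most] : (t → (e → t)).
[quickly most] is required to be (t → (e → t)). most : e cannot yield (t → (e → t)) as functor, so quickly : (e → (t → (e → t))).

(e → (t → (e → t)))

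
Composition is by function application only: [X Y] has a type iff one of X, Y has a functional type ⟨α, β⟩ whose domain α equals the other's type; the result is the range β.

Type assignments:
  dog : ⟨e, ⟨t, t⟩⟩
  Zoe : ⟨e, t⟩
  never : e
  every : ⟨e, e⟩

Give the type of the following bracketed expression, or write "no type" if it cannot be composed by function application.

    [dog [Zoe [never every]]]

At [never every], every : ⟨e, e⟩ takes never : e, giving e.
At [Zoe [never every]], Zoe : ⟨e, t⟩ takes [never every] : e, giving t.
[dog [Zoe [never every]]]: ⟨e, ⟨t, t⟩⟩ with t — neither is a function whose domain matches the other; composition fails here.

no type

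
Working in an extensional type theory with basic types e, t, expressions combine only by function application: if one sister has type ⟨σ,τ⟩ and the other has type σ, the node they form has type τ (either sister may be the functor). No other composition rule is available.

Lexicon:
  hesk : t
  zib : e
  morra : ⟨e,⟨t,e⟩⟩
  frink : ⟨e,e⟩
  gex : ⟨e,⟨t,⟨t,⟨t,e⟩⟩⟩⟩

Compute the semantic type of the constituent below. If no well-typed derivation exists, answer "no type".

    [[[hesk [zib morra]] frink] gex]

At [zib morra], morra : ⟨e,⟨t,e⟩⟩ takes zib : e, giving ⟨t,e⟩.
At [hesk [zib morra]], [zib morra] : ⟨t,e⟩ takes hesk : t, giving e.
At [[hesk [zib morra]] frink], frink : ⟨e,e⟩ takes [hesk [zib morra]] : e, giving e.
At [[[hesk [zib morra]] frink] gex], gex : ⟨e,⟨t,⟨t,⟨t,e⟩⟩⟩⟩ takes [[hesk [zib morra]] frink] : e, giving ⟨t,⟨t,⟨t,e⟩⟩⟩.

⟨t,⟨t,⟨t,e⟩⟩⟩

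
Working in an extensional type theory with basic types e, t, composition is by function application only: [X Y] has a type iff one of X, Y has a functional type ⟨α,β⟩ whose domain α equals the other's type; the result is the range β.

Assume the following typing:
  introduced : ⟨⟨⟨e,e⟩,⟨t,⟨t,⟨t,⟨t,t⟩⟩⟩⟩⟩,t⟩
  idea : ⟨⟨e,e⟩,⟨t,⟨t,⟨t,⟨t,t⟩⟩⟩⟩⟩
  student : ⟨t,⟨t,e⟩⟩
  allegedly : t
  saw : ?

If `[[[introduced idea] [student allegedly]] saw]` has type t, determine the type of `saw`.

⟨e,t⟩

At [[[introduced idea] [student allegedly]] saw] (required: t): [[introduced idea] [student allegedly]] is e, which is not a function with range t; hence saw is the functor — type ⟨e,t⟩.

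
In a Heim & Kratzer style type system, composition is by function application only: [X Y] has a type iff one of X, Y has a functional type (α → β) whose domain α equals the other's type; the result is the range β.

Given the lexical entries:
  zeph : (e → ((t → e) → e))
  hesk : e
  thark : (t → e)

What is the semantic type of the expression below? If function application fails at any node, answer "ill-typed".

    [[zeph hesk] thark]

[zeph hesk]: (e → ((t → e) → e)) applied to e yields ((t → e) → e).
[[zeph hesk] thark]: ((t → e) → e) applied to (t → e) yields e.

e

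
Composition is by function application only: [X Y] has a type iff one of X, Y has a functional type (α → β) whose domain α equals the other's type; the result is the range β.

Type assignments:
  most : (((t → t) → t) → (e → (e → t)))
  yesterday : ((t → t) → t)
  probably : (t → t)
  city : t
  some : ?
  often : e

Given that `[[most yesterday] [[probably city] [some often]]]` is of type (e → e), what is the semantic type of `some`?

(e → (t → ((e → (e → t)) → (e → e))))

[[most yesterday] [[probably city] [some often]]] must have type (e → e). The sister [most yesterday] has type (e → (e → t)); that is not a function onto (e → e), so [[probably city] [some often]] must be the functor, of type ((e → (e → t)) → (e → e)).
[[probably city] [some often]] must have type ((e → (e → t)) → (e → e)). The sister [probably city] has type t; that is not a function onto ((e → (e → t)) → (e → e)), so [some often] must be the functor, of type (t → ((e → (e → t)) → (e → e))).
[some often] must have type (t → ((e → (e → t)) → (e → e))). The sister often has type e; that is not a function onto (t → ((e → (e → t)) → (e → e))), so some must be the functor, of type (e → (t → ((e → (e → t)) → (e → e)))).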